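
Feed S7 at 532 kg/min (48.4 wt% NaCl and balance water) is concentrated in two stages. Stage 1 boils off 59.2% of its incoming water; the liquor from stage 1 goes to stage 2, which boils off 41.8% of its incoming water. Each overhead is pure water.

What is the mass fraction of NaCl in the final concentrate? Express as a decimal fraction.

0.798

water in feed = 532×0.516 = 274.51 kg/min.
After stage 1: water left = (1−0.592)×274.51 = 112; stream total = 369.49 kg/min.
After stage 2: water left = (1−0.418)×112 = 65.185; final concentrate = 322.67 kg/min.
NaCl fraction = 257.49/322.67 = 0.798.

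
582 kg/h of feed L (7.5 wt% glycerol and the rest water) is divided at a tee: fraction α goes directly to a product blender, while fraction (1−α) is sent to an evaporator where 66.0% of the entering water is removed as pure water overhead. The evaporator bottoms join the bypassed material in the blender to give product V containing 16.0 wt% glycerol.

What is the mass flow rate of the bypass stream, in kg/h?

75.55 kg/h

All 582×0.075 = 43.65 kg/h of glycerol reaches V, so V = 43.65/0.160 = 272.81 kg/h and vapour = 309.19 kg/h.
The evaporator receives (1−α)·582 of feed at 0.925 water and removes 0.660 of that water:
0.660×0.925×(1−α)×582 = 309.19
(1−α) = 309.19/355.31 = 0.8702;  α = 0.1298.
Bypass flow = 0.1298×582 = 75.55 kg/h.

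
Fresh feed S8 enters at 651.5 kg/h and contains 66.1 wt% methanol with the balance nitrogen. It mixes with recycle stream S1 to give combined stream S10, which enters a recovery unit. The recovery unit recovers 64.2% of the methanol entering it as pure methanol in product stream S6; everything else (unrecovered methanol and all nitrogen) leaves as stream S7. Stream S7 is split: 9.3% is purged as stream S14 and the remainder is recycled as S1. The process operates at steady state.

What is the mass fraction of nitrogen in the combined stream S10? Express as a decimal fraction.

0.788

nitrogen enters only via S8 and leaves only via the purge: 651.5×0.339 = 0.093×(nitrogen in S7), and the recovery unit passes all nitrogen, so nitrogen in S10 = nitrogen in S7 = 2374.8 kg/h.
methanol in S10: m_A = 651.5×0.661 + (1−0.093)·(1−0.642)·m_A, so m_A = 430.64/0.6753 = 637.71 kg/h.
S10 = 637.71 + 2374.8 = 3012.5 kg/h.
nitrogen fraction in S10 = 2374.8/3012.5 = 0.788.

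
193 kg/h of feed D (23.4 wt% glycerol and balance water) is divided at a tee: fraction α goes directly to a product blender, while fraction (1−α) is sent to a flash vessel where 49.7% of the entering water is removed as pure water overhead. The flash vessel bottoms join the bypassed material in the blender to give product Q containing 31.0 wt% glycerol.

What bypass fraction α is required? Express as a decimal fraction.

0.356

All 193×0.234 = 45.162 kg/h of glycerol reaches Q, so Q = 45.162/0.310 = 145.68 kg/h and vapour = 47.316 kg/h.
The evaporator receives (1−α)·193 of feed at 0.766 water and removes 0.497 of that water:
0.497×0.766×(1−α)×193 = 47.316
(1−α) = 47.316/73.475 = 0.6440;  α = 0.3560.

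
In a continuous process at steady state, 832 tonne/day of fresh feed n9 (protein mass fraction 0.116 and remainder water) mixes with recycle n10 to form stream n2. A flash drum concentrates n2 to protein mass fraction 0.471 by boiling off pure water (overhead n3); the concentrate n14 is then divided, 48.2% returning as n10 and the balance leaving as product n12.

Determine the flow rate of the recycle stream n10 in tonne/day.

Overall protein balance (none leaves overhead): protein in fresh feed = protein in product, i.e. 832×0.116 = (1−0.482)·n14·0.471.
n14 = 96.512/(0.471×0.518) = 395.58 tonne/day.
Recycle n10 = 0.482×395.58 = 190.67 tonne/day.

190.7 tonne/day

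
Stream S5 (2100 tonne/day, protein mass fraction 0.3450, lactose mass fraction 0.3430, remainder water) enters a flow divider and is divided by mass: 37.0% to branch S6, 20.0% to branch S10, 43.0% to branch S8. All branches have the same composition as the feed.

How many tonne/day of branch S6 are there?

777 tonne/day

Branch S6 flow = 0.370×2100 = 777 tonne/day.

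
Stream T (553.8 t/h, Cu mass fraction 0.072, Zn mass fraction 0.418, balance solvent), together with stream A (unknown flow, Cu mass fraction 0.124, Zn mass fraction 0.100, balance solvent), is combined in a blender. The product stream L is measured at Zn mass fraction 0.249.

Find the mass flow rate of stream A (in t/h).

Let A be the unknown flow. Total out = 553.8 + A.
Zn balance: 231.49 + 0.100·A = 0.249·(553.8 + A)
(0.100 − 0.249)·A = 0.249×553.8 − 231.49 = -93.592
A = -93.592 / -0.149 = 628.14 t/h

628.1 t/h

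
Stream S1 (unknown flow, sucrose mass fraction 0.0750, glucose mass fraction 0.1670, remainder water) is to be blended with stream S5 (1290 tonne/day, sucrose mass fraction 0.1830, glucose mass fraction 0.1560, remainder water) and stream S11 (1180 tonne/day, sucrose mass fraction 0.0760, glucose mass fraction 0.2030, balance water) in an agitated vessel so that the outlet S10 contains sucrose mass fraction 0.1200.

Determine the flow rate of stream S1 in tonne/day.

Let S1 be the unknown flow. Total out = 2470 + S1.
sucrose balance: 325.75 + 0.075·S1 = 0.120·(2470 + S1)
(0.075 − 0.120)·S1 = 0.120×2470 − 325.75 = -29.35
S1 = -29.35 / -0.045 = 652.22 tonne/day

652.2 tonne/day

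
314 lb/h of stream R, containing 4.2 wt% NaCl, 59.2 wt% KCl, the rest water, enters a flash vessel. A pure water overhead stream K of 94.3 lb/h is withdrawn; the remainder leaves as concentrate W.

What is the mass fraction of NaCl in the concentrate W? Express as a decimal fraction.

0.0600

NaCl is not removed: 314×0.042 = 13.188 lb/h of NaCl enters W.
Concentrate = 314 − 94.3 = 219.7 lb/h.
Mass fraction = 13.188/219.7 = 0.0600.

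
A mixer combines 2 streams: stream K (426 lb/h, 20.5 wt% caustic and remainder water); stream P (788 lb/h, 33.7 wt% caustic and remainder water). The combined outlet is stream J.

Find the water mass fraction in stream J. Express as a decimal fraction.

0.709

Total flow out = 426 + 788 = 1214 lb/h.
water in = 426×0.795 + 788×0.663 = 861.11 lb/h.
water mass fraction in J = 861.11/1214 = 0.709.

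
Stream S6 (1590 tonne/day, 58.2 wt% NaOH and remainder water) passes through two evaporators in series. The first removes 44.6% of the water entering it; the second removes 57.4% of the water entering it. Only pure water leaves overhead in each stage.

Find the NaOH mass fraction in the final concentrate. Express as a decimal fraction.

0.855

water in feed = 1590×0.418 = 664.62 tonne/day.
After stage 1: water left = (1−0.446)×664.62 = 368.2; stream total = 1293.6 tonne/day.
After stage 2: water left = (1−0.574)×368.2 = 156.85; final concentrate = 1082.2 tonne/day.
NaOH fraction = 925.38/1082.2 = 0.855.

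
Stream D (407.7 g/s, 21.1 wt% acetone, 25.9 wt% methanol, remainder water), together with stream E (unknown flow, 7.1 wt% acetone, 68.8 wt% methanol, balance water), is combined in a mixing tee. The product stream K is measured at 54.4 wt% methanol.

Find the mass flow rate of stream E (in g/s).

806.9 g/s

Let E be the unknown flow. Total out = 407.7 + E.
methanol balance: 105.59 + 0.688·E = 0.544·(407.7 + E)
(0.688 − 0.544)·E = 0.544×407.7 − 105.59 = 116.19
E = 116.19 / 0.144 = 806.91 g/s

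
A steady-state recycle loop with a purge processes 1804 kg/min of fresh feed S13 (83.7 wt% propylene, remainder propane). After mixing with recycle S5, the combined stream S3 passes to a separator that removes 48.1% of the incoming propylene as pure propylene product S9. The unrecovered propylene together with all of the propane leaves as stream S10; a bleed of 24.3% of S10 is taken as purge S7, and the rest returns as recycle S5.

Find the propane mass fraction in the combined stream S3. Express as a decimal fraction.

0.327

propane enters only via S13 and leaves only via the purge: 1804×0.163 = 0.243×(propane in S10), and the separator passes all propane, so propane in S3 = propane in S10 = 1210.1 kg/min.
propylene in S3: m_A = 1804×0.837 + (1−0.243)·(1−0.481)·m_A, so m_A = 1509.9/0.6071 = 2487.1 kg/min.
S3 = 2487.1 + 1210.1 = 3697.2 kg/min.
propane fraction in S3 = 1210.1/3697.2 = 0.327.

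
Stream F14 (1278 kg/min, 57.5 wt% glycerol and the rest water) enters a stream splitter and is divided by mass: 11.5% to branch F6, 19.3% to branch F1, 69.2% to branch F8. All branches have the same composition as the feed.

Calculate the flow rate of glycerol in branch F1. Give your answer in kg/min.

Branch F1 total = 0.193×1278 = 246.65 kg/min.
glycerol in F1 = 0.575×246.65 = 141.83 kg/min.

141.8 kg/min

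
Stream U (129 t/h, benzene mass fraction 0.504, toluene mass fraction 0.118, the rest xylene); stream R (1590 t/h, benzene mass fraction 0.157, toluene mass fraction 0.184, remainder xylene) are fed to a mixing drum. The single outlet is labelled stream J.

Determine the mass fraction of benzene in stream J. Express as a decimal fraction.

Total flow out = 129 + 1590 = 1719 t/h.
benzene in = 129×0.504 + 1590×0.157 = 314.65 t/h.
benzene mass fraction in J = 314.65/1719 = 0.183.

0.183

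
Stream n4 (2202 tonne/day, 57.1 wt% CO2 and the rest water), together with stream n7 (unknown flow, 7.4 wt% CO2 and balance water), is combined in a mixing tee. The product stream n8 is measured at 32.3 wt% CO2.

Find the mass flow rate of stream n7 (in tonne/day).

Let n7 be the unknown flow. Total out = 2202 + n7.
CO2 balance: 1257.3 + 0.074·n7 = 0.323·(2202 + n7)
(0.074 − 0.323)·n7 = 0.323×2202 − 1257.3 = -546.1
n7 = -546.1 / -0.249 = 2193.2 tonne/day

2193 tonne/day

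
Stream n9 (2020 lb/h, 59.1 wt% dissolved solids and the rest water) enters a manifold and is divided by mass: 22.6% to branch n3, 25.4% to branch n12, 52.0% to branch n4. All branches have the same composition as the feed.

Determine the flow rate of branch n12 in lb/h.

513.1 lb/h

Branch n12 flow = 0.254×2020 = 513.08 lb/h.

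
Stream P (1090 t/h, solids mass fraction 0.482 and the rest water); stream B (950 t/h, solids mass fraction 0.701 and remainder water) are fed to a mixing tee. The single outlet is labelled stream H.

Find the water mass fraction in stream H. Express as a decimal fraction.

0.416

Total flow out = 1090 + 950 = 2040 t/h.
water in = 1090×0.518 + 950×0.299 = 848.67 t/h.
water mass fraction in H = 848.67/2040 = 0.416.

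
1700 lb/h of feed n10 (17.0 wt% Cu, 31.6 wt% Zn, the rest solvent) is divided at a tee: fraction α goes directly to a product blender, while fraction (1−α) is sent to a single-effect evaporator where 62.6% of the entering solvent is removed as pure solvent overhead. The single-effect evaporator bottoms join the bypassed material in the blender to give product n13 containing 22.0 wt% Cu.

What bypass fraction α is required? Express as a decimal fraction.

0.294

All 1700×0.170 = 289 lb/h of Cu reaches n13, so n13 = 289/0.220 = 1313.6 lb/h and vapour = 386.36 lb/h.
The evaporator receives (1−α)·1700 of feed at 0.514 solvent and removes 0.626 of that solvent:
0.626×0.514×(1−α)×1700 = 386.36
(1−α) = 386.36/547 = 0.7063;  α = 0.2937.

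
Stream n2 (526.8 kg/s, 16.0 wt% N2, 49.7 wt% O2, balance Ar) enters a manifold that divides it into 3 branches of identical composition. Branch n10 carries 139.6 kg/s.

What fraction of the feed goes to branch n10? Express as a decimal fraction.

0.265

Fraction to n10 = 139.6/526.8 = 0.2650.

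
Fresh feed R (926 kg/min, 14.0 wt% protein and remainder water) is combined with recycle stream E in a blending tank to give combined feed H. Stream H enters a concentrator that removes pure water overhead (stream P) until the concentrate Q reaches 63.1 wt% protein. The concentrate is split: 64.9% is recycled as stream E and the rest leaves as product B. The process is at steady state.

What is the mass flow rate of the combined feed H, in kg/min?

1306 kg/min

Overall protein balance (none leaves overhead): protein in fresh feed = protein in product, i.e. 926×0.140 = (1−0.649)·Q·0.631.
Q = 129.64/(0.631×0.351) = 585.33 kg/min.
Recycle E = 0.649×585.33 = 379.88 kg/min.
Combined feed H = 926 + 379.88 = 1305.9 kg/min.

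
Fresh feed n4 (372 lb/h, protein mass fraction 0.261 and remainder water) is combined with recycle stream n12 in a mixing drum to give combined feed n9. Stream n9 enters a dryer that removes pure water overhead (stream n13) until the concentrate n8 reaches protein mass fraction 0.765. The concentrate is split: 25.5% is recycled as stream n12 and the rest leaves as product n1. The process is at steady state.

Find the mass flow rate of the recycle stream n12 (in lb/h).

Overall protein balance (none leaves overhead): protein in fresh feed = protein in product, i.e. 372×0.261 = (1−0.255)·n8·0.765.
n8 = 97.092/(0.765×0.745) = 170.36 lb/h.
Recycle n12 = 0.255×170.36 = 43.442 lb/h.

43.44 lb/h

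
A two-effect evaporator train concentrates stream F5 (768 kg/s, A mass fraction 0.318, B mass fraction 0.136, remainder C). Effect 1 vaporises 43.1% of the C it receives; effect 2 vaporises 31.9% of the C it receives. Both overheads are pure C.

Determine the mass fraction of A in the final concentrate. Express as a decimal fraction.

0.478

C in feed = 768×0.546 = 419.33 kg/s.
After stage 1: C left = (1−0.431)×419.33 = 238.6; stream total = 587.27 kg/s.
After stage 2: C left = (1−0.319)×238.6 = 162.48; final concentrate = 511.16 kg/s.
A fraction = 244.22/511.16 = 0.478.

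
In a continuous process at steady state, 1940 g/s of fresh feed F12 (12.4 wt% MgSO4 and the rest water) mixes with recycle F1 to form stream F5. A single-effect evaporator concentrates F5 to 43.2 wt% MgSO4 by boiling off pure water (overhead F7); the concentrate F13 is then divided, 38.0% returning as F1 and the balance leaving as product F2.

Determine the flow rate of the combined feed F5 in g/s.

2281 g/s

Overall MgSO4 balance (none leaves overhead): MgSO4 in fresh feed = MgSO4 in product, i.e. 1940×0.124 = (1−0.380)·F13·0.432.
F13 = 240.56/(0.432×0.620) = 898.15 g/s.
Recycle F1 = 0.380×898.15 = 341.3 g/s.
Combined feed F5 = 1940 + 341.3 = 2281.3 g/s.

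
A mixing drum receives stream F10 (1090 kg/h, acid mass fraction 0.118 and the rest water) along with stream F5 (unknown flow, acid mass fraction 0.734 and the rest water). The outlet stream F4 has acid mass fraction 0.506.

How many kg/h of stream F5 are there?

1855 kg/h

Let F5 be the unknown flow. Total out = 1090 + F5.
acid balance: 128.62 + 0.734·F5 = 0.506·(1090 + F5)
(0.734 − 0.506)·F5 = 0.506×1090 − 128.62 = 422.92
F5 = 422.92 / 0.228 = 1854.9 kg/h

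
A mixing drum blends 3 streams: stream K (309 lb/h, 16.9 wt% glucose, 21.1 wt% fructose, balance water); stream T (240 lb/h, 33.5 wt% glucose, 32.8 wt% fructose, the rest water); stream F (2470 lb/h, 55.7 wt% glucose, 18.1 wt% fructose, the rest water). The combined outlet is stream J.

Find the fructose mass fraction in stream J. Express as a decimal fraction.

0.196

Total flow out = 309 + 240 + 2470 = 3019 lb/h.
fructose in = 309×0.211 + 240×0.328 + 2470×0.181 = 590.99 lb/h.
fructose mass fraction in J = 590.99/3019 = 0.196.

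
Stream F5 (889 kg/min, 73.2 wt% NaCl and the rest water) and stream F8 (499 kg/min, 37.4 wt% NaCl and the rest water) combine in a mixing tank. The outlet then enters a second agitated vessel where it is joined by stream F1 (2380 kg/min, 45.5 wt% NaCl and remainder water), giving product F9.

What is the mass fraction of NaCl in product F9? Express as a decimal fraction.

0.510

Overall, product flow = 3768 kg/min.
NaCl in = 889×0.732 + 499×0.374 + 2380×0.455 = 1920.3 kg/min.
NaCl fraction in F9 = 0.510.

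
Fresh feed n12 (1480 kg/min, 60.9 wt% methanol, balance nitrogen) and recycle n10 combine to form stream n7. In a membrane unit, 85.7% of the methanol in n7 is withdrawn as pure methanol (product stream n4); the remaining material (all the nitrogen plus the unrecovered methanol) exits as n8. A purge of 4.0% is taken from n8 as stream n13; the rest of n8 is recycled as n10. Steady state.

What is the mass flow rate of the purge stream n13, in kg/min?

nitrogen enters only via n12 and leaves only via the purge: 1480×0.391 = 0.040×(nitrogen in n8), and the membrane unit passes all nitrogen, so nitrogen in n7 = nitrogen in n8 = 14467 kg/min.
methanol in n7: m_A = 1480×0.609 + (1−0.040)·(1−0.857)·m_A, so m_A = 901.32/0.8627 = 1044.7 kg/min.
n8 = (1−0.857)×1044.7 + 14467 = 14616 kg/min.
Purge n13 = 0.040×14616 = 584.66 kg/min.

584.7 kg/min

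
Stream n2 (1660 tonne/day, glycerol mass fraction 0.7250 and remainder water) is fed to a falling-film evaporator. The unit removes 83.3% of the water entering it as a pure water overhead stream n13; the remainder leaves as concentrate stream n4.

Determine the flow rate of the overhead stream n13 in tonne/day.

water entering = 1660×0.275 = 456.5 tonne/day; overhead removed = 0.833×456.5 = 380.26 tonne/day.

380.3 tonne/day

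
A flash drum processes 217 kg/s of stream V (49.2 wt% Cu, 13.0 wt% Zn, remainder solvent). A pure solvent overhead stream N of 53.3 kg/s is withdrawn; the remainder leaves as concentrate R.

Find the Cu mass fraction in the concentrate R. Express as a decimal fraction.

Cu is not removed: 217×0.492 = 106.76 kg/s of Cu enters R.
Concentrate = 217 − 53.3 = 163.7 kg/s.
Mass fraction = 106.76/163.7 = 0.652.

0.652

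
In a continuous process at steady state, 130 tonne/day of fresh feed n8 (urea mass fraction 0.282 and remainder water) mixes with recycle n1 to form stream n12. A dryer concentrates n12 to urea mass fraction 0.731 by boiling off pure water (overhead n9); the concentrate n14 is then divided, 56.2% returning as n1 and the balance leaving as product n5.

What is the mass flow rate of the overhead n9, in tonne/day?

79.85 tonne/day

Overall urea balance (none leaves overhead): urea in fresh feed = urea in product, i.e. 130×0.282 = (1−0.562)·n14·0.731.
n14 = 36.66/(0.731×0.438) = 114.5 tonne/day.
Recycle n1 = 0.562×114.5 = 64.348 tonne/day.
Combined feed n12 = 130 + 64.348 = 194.35 tonne/day.
Overhead n9 = n12 − n14 = 194.35 − 114.5 = 79.85 tonne/day.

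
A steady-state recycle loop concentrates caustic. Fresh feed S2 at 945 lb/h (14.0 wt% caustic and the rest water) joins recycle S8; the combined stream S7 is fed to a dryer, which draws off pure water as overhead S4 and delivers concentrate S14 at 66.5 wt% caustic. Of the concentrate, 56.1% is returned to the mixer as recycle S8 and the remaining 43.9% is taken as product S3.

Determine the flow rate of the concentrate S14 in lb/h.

Overall caustic balance (none leaves overhead): caustic in fresh feed = caustic in product, i.e. 945×0.140 = (1−0.561)·S14·0.665.
S14 = 132.3/(0.665×0.439) = 453.18 lb/h.

453.2 lb/h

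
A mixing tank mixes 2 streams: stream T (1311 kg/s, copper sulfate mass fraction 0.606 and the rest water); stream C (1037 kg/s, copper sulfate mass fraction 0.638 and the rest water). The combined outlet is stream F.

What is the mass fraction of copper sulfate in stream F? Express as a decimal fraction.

Total flow out = 1311 + 1037 = 2348 kg/s.
copper sulfate in = 1311×0.606 + 1037×0.638 = 1456.1 kg/s.
copper sulfate mass fraction in F = 1456.1/2348 = 0.620.

0.620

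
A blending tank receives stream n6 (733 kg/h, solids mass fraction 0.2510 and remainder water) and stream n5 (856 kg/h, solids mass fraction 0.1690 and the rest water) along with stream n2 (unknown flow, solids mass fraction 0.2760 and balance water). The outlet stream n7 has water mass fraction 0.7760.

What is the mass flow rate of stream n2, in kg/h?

Let n2 be the unknown flow. Total out = 1589 + n2.
water balance: 1260.4 + 0.724·n2 = 0.776·(1589 + n2)
(0.724 − 0.776)·n2 = 0.776×1589 − 1260.4 = -27.289
n2 = -27.289 / -0.052 = 524.79 kg/h

524.8 kg/h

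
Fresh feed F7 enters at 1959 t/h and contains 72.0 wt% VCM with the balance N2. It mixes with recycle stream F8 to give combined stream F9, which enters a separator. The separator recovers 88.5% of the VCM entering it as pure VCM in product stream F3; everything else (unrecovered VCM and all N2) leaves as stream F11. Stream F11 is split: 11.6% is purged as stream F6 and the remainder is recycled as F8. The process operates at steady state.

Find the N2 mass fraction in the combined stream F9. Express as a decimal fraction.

N2 enters only via F7 and leaves only via the purge: 1959×0.280 = 0.116×(N2 in F11), and the separator passes all N2, so N2 in F9 = N2 in F11 = 4728.6 t/h.
VCM in F9: m_A = 1959×0.720 + (1−0.116)·(1−0.885)·m_A, so m_A = 1410.5/0.8983 = 1570.1 t/h.
F9 = 1570.1 + 4728.6 = 6298.7 t/h.
N2 fraction in F9 = 4728.6/6298.7 = 0.7507.

0.7507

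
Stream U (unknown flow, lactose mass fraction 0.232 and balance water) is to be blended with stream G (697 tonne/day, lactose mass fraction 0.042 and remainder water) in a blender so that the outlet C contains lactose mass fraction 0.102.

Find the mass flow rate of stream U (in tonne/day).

Let U be the unknown flow. Total out = 697 + U.
lactose balance: 29.274 + 0.232·U = 0.102·(697 + U)
(0.232 − 0.102)·U = 0.102×697 − 29.274 = 41.82
U = 41.82 / 0.130 = 321.69 tonne/day

321.7 tonne/day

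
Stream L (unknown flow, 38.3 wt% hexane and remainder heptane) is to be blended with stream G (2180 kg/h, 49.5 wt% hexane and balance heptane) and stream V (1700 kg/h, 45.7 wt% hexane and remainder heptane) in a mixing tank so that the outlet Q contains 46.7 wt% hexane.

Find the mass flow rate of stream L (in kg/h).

Let L be the unknown flow. Total out = 3880 + L.
hexane balance: 1856 + 0.383·L = 0.467·(3880 + L)
(0.383 − 0.467)·L = 0.467×3880 − 1856 = -44.04
L = -44.04 / -0.084 = 524.29 kg/h

524.3 kg/h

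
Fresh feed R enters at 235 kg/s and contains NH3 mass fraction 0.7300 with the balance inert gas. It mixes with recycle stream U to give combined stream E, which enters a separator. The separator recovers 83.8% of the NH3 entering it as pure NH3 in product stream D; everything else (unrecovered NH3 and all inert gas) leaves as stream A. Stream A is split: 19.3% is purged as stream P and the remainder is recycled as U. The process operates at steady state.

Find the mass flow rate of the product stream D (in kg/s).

NH3 in E: m_A = 235×0.730 + (1−0.193)·(1−0.838)·m_A, so m_A = 171.55/0.8693 = 197.35 kg/s.
Product D = 0.838×197.35 = 165.38 kg/s.

165.4 kg/s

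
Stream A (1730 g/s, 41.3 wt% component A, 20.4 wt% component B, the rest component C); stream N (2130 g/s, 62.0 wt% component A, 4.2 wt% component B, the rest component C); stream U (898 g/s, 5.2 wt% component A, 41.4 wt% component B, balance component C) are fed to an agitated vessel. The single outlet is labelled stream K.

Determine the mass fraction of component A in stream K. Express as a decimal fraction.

0.4375

Total flow out = 1730 + 2130 + 898 = 4758 g/s.
component A in = 1730×0.413 + 2130×0.620 + 898×0.052 = 2081.8 g/s.
component A mass fraction in K = 2081.8/4758 = 0.4375.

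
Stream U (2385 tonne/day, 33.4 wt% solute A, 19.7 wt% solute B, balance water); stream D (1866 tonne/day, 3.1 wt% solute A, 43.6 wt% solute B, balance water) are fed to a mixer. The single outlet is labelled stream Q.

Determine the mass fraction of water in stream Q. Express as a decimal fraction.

Total flow out = 2385 + 1866 = 4251 tonne/day.
water in = 2385×0.469 + 1866×0.533 = 2113.1 tonne/day.
water mass fraction in Q = 2113.1/4251 = 0.4971.

0.4971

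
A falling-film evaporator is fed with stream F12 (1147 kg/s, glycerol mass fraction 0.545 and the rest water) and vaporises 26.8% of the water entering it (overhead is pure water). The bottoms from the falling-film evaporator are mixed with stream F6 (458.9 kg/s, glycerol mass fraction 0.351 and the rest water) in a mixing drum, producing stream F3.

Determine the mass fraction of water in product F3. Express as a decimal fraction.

Vapour removed = 0.268×0.455×1147 = 139.87 kg/s; concentrate = 1007.1 kg/s.
water reaching the mixer = 382.02 (from concentrate) + 458.9×0.649 = 679.85 kg/s.
Product flow = 1007.1 + 458.9 = 1466 kg/s; water fraction = 0.464.

0.464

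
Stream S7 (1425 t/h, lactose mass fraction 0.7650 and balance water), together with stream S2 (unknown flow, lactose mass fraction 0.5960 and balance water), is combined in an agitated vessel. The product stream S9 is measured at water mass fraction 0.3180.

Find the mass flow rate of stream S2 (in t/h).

Let S2 be the unknown flow. Total out = 1425 + S2.
water balance: 334.88 + 0.404·S2 = 0.318·(1425 + S2)
(0.404 − 0.318)·S2 = 0.318×1425 − 334.88 = 118.28
S2 = 118.28 / 0.086 = 1375.3 t/h

1375 t/h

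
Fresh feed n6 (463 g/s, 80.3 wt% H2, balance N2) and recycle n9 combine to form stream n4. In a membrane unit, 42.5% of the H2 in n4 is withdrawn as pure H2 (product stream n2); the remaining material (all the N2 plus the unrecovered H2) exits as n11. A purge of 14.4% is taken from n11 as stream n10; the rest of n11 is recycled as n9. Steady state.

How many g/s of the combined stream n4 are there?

N2 enters only via n6 and leaves only via the purge: 463×0.197 = 0.144×(N2 in n11), and the membrane unit passes all N2, so N2 in n4 = N2 in n11 = 633.41 g/s.
H2 in n4: m_A = 463×0.803 + (1−0.144)·(1−0.425)·m_A, so m_A = 371.79/0.5078 = 732.16 g/s.
n4 = 732.16 + 633.41 = 1365.6 g/s.

1366 g/s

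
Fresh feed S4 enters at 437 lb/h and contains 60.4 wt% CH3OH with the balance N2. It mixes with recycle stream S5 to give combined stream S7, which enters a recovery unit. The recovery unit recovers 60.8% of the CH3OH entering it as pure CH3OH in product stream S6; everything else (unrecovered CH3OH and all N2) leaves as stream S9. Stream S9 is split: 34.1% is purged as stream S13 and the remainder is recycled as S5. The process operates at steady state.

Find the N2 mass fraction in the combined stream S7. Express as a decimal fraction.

N2 enters only via S4 and leaves only via the purge: 437×0.396 = 0.341×(N2 in S9), and the recovery unit passes all N2, so N2 in S7 = N2 in S9 = 507.48 lb/h.
CH3OH in S7: m_A = 437×0.604 + (1−0.341)·(1−0.608)·m_A, so m_A = 263.95/0.7417 = 355.88 lb/h.
S7 = 355.88 + 507.48 = 863.37 lb/h.
N2 fraction in S7 = 507.48/863.37 = 0.588.

0.588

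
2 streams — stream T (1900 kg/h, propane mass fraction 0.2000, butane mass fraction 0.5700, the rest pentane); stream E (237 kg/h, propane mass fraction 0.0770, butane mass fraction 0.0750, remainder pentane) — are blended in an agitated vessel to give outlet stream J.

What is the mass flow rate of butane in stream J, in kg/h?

1101 kg/h

butane out = butane in = 1900×0.570 + 237×0.075 = 1100.8 kg/h.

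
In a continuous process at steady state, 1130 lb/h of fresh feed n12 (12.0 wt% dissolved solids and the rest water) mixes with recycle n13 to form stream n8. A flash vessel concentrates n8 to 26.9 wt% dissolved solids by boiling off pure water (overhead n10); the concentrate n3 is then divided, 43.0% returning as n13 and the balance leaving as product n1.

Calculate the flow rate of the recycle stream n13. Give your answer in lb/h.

Overall dissolved solids balance (none leaves overhead): dissolved solids in fresh feed = dissolved solids in product, i.e. 1130×0.120 = (1−0.430)·n3·0.269.
n3 = 135.6/(0.269×0.570) = 884.37 lb/h.
Recycle n13 = 0.430×884.37 = 380.28 lb/h.

380.3 lb/h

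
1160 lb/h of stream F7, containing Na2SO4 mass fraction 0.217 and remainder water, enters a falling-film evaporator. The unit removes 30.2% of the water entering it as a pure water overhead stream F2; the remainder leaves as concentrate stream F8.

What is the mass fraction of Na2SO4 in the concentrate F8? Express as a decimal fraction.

Na2SO4 is not removed: 1160×0.217 = 251.72 lb/h of Na2SO4 enters F8.
water entering = 1160×0.783 = 908.28 lb/h; overhead removed = 0.302×908.28 = 274.3 lb/h.
Concentrate = 1160 − 274.3 = 885.7 lb/h.
Mass fraction = 251.72/885.7 = 0.284.

0.284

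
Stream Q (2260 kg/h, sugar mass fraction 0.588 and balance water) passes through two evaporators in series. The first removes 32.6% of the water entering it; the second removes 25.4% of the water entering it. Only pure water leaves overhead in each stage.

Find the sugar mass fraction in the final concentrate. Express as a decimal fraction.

water in feed = 2260×0.412 = 931.12 kg/h.
After stage 1: water left = (1−0.326)×931.12 = 627.57; stream total = 1956.5 kg/h.
After stage 2: water left = (1−0.254)×627.57 = 468.17; final concentrate = 1797.1 kg/h.
sugar fraction = 1328.9/1797.1 = 0.739.

0.739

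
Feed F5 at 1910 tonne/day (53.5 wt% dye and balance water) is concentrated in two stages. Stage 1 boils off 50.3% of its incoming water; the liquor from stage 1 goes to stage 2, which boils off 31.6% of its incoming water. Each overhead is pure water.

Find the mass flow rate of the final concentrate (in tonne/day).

water in feed = 1910×0.465 = 888.15 tonne/day.
After stage 1: water left = (1−0.503)×888.15 = 441.41; stream total = 1463.3 tonne/day.
After stage 2: water left = (1−0.316)×441.41 = 301.92; final concentrate = 1323.8 tonne/day.

1324 tonne/day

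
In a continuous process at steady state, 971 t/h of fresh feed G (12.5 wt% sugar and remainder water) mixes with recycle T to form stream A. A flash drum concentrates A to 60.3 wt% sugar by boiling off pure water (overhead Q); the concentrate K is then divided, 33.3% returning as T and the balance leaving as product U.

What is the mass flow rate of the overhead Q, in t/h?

769.7 t/h

Overall sugar balance (none leaves overhead): sugar in fresh feed = sugar in product, i.e. 971×0.125 = (1−0.333)·K·0.603.
K = 121.38/(0.603×0.667) = 301.78 t/h.
Recycle T = 0.333×301.78 = 100.49 t/h.
Combined feed A = 971 + 100.49 = 1071.5 t/h.
Overhead Q = A − K = 1071.5 − 301.78 = 769.71 t/h.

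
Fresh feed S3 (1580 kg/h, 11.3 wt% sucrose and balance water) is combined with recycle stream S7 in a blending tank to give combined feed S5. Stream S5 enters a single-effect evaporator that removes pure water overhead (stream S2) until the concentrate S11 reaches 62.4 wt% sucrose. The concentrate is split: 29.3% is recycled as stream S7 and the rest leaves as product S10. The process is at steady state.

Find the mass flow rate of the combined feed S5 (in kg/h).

1699 kg/h

Overall sucrose balance (none leaves overhead): sucrose in fresh feed = sucrose in product, i.e. 1580×0.113 = (1−0.293)·S11·0.624.
S11 = 178.54/(0.624×0.707) = 404.7 kg/h.
Recycle S7 = 0.293×404.7 = 118.58 kg/h.
Combined feed S5 = 1580 + 118.58 = 1698.6 kg/h.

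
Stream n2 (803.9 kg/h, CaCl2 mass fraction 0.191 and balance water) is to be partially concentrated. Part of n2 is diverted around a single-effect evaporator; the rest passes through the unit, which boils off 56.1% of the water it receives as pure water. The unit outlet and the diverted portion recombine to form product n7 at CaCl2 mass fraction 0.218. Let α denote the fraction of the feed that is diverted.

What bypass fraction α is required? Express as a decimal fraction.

All 803.9×0.191 = 153.54 kg/h of CaCl2 reaches n7, so n7 = 153.54/0.218 = 704.33 kg/h and vapour = 99.566 kg/h.
The evaporator receives (1−α)·803.9 of feed at 0.809 water and removes 0.561 of that water:
0.561×0.809×(1−α)×803.9 = 99.566
(1−α) = 99.566/364.85 = 0.2729;  α = 0.7271.

0.727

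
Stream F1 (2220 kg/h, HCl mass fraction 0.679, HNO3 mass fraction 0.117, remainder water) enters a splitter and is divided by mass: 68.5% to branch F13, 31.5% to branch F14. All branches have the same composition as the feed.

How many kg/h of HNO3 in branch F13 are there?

Branch F13 total = 0.685×2220 = 1520.7 kg/h.
HNO3 in F13 = 0.117×1520.7 = 177.92 kg/h.

177.9 kg/h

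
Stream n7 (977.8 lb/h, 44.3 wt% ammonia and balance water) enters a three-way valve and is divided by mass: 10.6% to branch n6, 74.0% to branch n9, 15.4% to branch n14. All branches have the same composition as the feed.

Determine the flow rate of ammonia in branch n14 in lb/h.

Branch n14 total = 0.154×977.8 = 150.58 lb/h.
ammonia in n14 = 0.443×150.58 = 66.707 lb/h.

66.71 lb/h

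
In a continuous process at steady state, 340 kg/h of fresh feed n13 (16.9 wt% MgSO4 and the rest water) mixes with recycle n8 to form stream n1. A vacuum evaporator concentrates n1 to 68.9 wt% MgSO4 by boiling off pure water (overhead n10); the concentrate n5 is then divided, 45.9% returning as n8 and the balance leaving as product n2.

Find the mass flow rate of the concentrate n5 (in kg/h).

Overall MgSO4 balance (none leaves overhead): MgSO4 in fresh feed = MgSO4 in product, i.e. 340×0.169 = (1−0.459)·n5·0.689.
n5 = 57.46/(0.689×0.541) = 154.15 kg/h.

154.2 kg/h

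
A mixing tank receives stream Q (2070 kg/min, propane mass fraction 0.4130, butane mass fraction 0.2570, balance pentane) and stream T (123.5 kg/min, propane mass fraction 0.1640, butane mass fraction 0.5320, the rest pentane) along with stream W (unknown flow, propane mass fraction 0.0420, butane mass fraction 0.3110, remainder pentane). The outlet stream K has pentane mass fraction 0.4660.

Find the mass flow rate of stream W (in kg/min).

1666 kg/min

Let W be the unknown flow. Total out = 2193.5 + W.
pentane balance: 720.64 + 0.647·W = 0.466·(2193.5 + W)
(0.647 − 0.466)·W = 0.466×2193.5 − 720.64 = 301.53
W = 301.53 / 0.181 = 1665.9 kg/min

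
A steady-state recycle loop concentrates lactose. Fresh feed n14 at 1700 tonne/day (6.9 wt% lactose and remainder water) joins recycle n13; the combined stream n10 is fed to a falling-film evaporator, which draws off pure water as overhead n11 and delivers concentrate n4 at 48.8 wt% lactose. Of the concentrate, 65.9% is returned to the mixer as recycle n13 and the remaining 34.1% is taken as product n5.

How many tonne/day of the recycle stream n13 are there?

Overall lactose balance (none leaves overhead): lactose in fresh feed = lactose in product, i.e. 1700×0.069 = (1−0.659)·n4·0.488.
n4 = 117.3/(0.488×0.341) = 704.89 tonne/day.
Recycle n13 = 0.659×704.89 = 464.53 tonne/day.

464.5 tonne/day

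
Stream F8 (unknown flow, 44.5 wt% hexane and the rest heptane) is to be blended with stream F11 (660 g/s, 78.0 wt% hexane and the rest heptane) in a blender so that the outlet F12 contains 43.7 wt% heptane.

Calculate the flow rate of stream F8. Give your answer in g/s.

1214 g/s

Let F8 be the unknown flow. Total out = 660 + F8.
heptane balance: 145.2 + 0.555·F8 = 0.437·(660 + F8)
(0.555 − 0.437)·F8 = 0.437×660 − 145.2 = 143.22
F8 = 143.22 / 0.118 = 1213.7 g/s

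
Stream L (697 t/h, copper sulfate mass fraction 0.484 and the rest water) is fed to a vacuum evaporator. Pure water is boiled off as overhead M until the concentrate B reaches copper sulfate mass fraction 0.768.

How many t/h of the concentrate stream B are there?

439.3 t/h

copper sulfate is conserved: 697×0.484 = 337.35 t/h all reports to the concentrate.
Concentrate = 337.35/(target fraction) = 439.26 t/h.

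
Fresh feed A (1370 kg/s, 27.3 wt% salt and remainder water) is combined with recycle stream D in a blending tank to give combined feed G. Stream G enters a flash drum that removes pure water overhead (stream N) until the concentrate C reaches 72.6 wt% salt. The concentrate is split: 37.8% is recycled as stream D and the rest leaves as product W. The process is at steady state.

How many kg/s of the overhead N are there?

Overall salt balance (none leaves overhead): salt in fresh feed = salt in product, i.e. 1370×0.273 = (1−0.378)·C·0.726.
C = 374.01/(0.726×0.622) = 828.24 kg/s.
Recycle D = 0.378×828.24 = 313.07 kg/s.
Combined feed G = 1370 + 313.07 = 1683.1 kg/s.
Overhead N = G − C = 1683.1 − 828.24 = 854.83 kg/s.

854.8 kg/s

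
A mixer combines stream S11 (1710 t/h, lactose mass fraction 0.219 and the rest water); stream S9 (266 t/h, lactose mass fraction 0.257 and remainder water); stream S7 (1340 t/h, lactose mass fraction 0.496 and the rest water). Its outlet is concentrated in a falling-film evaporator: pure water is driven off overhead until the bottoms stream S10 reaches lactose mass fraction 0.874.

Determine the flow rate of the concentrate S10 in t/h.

lactose entering = 1710×0.219 + 266×0.257 + 1340×0.496 = 1107.5 t/h.
All lactose reports to S10, so S10 = 1107.5/0.874 = 1267.2 t/h.

1267 t/h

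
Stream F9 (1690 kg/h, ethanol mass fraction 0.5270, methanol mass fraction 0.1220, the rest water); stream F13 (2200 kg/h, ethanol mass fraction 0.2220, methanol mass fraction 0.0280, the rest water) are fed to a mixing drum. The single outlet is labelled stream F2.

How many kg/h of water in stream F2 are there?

2243 kg/h

water out = water in = 1690×0.351 + 2200×0.750 = 2243.2 kg/h.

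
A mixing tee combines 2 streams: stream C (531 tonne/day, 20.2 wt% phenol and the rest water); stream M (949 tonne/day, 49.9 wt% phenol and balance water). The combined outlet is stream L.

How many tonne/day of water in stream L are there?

water out = water in = 531×0.798 + 949×0.501 = 899.19 tonne/day.

899.2 tonne/day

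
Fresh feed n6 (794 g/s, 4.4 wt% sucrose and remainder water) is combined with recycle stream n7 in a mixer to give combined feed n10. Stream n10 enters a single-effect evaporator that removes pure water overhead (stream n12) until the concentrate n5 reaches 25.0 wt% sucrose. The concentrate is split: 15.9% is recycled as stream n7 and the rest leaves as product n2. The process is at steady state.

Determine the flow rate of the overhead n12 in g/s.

Overall sucrose balance (none leaves overhead): sucrose in fresh feed = sucrose in product, i.e. 794×0.044 = (1−0.159)·n5·0.250.
n5 = 34.936/(0.250×0.841) = 166.16 g/s.
Recycle n7 = 0.159×166.16 = 26.42 g/s.
Combined feed n10 = 794 + 26.42 = 820.42 g/s.
Overhead n12 = n10 − n5 = 820.42 − 166.16 = 654.26 g/s.

654.3 g/s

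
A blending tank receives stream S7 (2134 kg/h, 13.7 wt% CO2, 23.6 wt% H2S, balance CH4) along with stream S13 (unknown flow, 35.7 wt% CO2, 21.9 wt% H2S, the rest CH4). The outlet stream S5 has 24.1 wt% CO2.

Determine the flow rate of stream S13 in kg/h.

Let S13 be the unknown flow. Total out = 2134 + S13.
CO2 balance: 292.36 + 0.357·S13 = 0.241·(2134 + S13)
(0.357 − 0.241)·S13 = 0.241×2134 − 292.36 = 221.94
S13 = 221.94 / 0.116 = 1913.2 kg/h

1913 kg/h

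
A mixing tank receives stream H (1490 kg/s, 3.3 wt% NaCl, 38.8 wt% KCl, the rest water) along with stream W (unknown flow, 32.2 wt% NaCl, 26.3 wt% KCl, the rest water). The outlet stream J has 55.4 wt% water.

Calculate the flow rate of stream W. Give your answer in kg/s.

268 kg/s

Let W be the unknown flow. Total out = 1490 + W.
water balance: 862.71 + 0.415·W = 0.554·(1490 + W)
(0.415 − 0.554)·W = 0.554×1490 − 862.71 = -37.25
W = -37.25 / -0.139 = 267.99 kg/s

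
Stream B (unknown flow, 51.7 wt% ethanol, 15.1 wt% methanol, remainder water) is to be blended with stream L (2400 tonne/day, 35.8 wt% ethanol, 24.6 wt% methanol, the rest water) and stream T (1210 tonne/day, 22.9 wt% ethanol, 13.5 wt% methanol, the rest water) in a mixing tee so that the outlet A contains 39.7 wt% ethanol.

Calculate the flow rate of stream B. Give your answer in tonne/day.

2474 tonne/day

Let B be the unknown flow. Total out = 3610 + B.
ethanol balance: 1136.3 + 0.517·B = 0.397·(3610 + B)
(0.517 − 0.397)·B = 0.397×3610 − 1136.3 = 296.88
B = 296.88 / 0.120 = 2474 tonne/day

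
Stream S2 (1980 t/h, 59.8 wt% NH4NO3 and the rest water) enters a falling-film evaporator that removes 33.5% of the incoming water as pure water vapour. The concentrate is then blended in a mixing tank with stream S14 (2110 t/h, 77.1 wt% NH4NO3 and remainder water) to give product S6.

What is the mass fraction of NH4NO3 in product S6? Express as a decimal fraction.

Vapour removed = 0.335×0.402×1980 = 266.65 t/h; concentrate = 1713.4 t/h.
NH4NO3 reaching the mixer = 1184 (from concentrate) + 2110×0.771 = 2810.8 t/h.
Product flow = 1713.4 + 2110 = 3823.4 t/h; NH4NO3 fraction = 0.7352.

0.7352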